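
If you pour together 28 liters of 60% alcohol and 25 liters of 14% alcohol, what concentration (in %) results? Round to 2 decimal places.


Solute in mixture 1 = 60% of 28 L = 28*60/100 = 84/5 L
Solute in mixture 2 = 14% of 25 L = 25*14/100 = 7/2 L
Total solute = 84/5 + 7/2 = 203/10 L
Total volume = 28 + 25 = 53 L
Final concentration = 203/10/53 * 100 = 38.30%

38.30


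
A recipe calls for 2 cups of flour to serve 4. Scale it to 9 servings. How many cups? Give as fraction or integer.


Original: 2 cups for 4 servings
Target servings = 9
Scaling factor = 9/4
New amount = 2 * 9/4
= 18/4
= 9/2 cups

9/2


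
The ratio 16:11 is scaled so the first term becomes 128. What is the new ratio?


Original ratio: 16:11
First term target: 128
Scale factor = 128 / 16 = 8
Multiply second term: 11 * 8 = 88
Equivalent ratio = 128:88

128:88


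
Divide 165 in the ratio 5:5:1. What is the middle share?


Ratio = 5:5:1
Total parts = 5 + 5 + 1 = 11
Value per part = 165 / 11 = 15
First share = 5 * 15 = 75
Middle share = 5 * 15 = 75
Third share = 1 * 15 = 15

75


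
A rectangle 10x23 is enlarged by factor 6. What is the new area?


Original dimensions: 10 x 23
Enlargement factor = 6
New width = 10 * 6 = 60
New height = 23 * 6 = 138
New area = 60 * 138 = 8280

8280


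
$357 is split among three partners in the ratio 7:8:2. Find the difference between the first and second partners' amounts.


Total parts = 7 + 8 + 2 = 17
Value per part = 357 / 17 = 21
Shares: 7*21=147, 8*21=168, 2*21=42
First share = 147, second share = 168
Difference = |147 - 168| = 21

21


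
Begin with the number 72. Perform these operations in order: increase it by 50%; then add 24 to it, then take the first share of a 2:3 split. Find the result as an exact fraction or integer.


Start with 72.
Step 1: Increase by 50%: 72 * 150/100 = 108
Step 2: Add 24: 108+24=132; split 2:3 first = 132*2/5 = 264/5
Final result = 264/5

264/5


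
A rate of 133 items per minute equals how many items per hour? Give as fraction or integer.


Converting from per minute to per hour
Rate = 133 items per minute
Multiply by 60: 133 * 60
= 7980 items per hour

7980


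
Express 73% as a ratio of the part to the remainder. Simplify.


Part = 73%, Remainder = 27%
Ratio = 73:27
GCD(73, 27) = 1
Simplify: 73:27 = 73:27

73:27


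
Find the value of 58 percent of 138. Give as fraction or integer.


Compute 58% of 138
Convert percentage: 58% = 58/100
Multiply: 138 * 58/100
= 8004/100
= 2001/25

2001/25


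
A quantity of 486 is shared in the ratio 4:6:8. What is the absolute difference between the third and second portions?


Total parts = 4 + 6 + 8 = 18
Value per part = 486 / 18 = 27
Shares: 4*27=108, 6*27=162, 8*27=216
Third share = 216, second share = 162
Difference = |216 - 162| = 54

54


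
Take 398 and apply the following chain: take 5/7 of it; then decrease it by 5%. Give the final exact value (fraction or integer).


Start with 398.
Step 1: Take 5/7: 398 * 5/7 = 1990/7
Step 2: Decrease by 5%: 1990/7 * 95/100 = 3781/14
Final result = 3781/14

3781/14


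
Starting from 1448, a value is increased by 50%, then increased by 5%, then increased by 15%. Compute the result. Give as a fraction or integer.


Start: 1448
Step 1: increase by 50% => multiply by 150/100
  1448 * 150/100 = 2172
Step 2: increase by 5% => multiply by 105/100
  2172 * 105/100 = 11403/5
Step 3: increase by 15% => multiply by 115/100
  11403/5 * 115/100 = 262269/100
Final value = 262269/100

262269/100


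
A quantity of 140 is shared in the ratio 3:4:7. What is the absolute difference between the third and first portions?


Total parts = 3 + 4 + 7 = 14
Value per part = 140 / 14 = 10
Shares: 3*10=30, 4*10=40, 7*10=70
Third share = 70, first share = 30
Difference = |70 - 30| = 40

40


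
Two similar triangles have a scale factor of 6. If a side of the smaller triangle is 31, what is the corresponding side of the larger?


Similar triangles have proportional sides
Scale factor = 6
Smaller side = 31
Corresponding larger side = 31 * 6
= 186

186


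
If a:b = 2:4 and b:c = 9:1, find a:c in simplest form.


Given a:b = 2:4 and b:c = 9:1
Make b consistent. Multiply first ratio by 9: a:b = 18:36
Multiply second ratio by 4: b:c = 36:4
Now b = 36 in both, so a:b:c = 18:36:4
Therefore a:c = 18:4
Simplify by GCD: a:c = 9:2

9:2


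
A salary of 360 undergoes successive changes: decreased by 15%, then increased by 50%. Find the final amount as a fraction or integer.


Start: 360
Step 1: decrease by 15% => multiply by 85/100
  360 * 85/100 = 306
Step 2: increase by 50% => multiply by 150/100
  306 * 150/100 = 459
Final value = 459

459


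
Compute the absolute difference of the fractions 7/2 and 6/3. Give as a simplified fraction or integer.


Simplify: 7/2 = 7/2 and 6/3 = 2
Find common denominator: LCD = 2
Convert: 7/2 and 4/2
Difference = |7 - 4|/2 = 3/2
Simplified = 3/2

3/2


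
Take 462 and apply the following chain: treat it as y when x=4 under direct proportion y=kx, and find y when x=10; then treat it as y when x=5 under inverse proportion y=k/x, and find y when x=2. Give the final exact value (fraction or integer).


Start with 462.
Step 1: Direct prop: k = (462)/4; new y = k*10 = 462*10/4 = 1155
Step 2: Inverse prop: k = (1155)*5; new y = k/2 = 1155*5/2 = 5775/2
Final result = 5775/2

5775/2


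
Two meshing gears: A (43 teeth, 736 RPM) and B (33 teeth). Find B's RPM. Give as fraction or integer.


Gear ratio: teeth_A * RPM_A = teeth_B * RPM_B
43 * 736 = 33 * RPM_B
31648 = 33 * RPM_B
RPM_B = 31648 / 33
RPM_B = 31648/33

31648/33


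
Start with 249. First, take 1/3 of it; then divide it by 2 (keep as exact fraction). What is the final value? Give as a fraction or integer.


Start with 249.
Step 1: Take 1/3: 249 * 1/3 = 83
Step 2: Divide by 2: 83 / 2 = 83/2
Final result = 83/2

83/2


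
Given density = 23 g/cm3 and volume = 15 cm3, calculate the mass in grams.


Using mass = density * volume
Density = 23 g/cm3
Volume = 15 cm3
Mass = 23 * 15
= 345 g

345


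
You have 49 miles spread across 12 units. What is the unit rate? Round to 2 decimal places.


Total miles = 49
Number of units = 12
Unit rate = 49 / 12
= 4.08 miles per unit

4.08


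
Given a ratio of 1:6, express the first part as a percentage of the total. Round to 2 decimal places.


Total parts = 1 + 6 = 7
First part fraction = 1/7
Percentage = (1/7) * 100
= 0.142857 * 100
= 14.29%

14.29


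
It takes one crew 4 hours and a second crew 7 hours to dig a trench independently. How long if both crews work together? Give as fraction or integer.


Rate of A = 1/4 job per hour
Rate of B = 1/7 job per hour
Combined rate = 1/4 + 1/7
Find common denominator: (7 + 4)/(4*7) = 11/28
Combined rate = 11/28 job per hour
Time together = 1 / (11/28) = 28/11 hours

28/11


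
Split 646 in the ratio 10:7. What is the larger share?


Total parts = 10 + 7 = 17
Value per part = 646 / 17 = 38
First share = 10 * 38 = 380
Second share = 7 * 38 = 266
Larger share = 380

380


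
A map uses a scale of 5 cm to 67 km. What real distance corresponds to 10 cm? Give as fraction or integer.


Map scale: 5 cm = 67 km
Measured distance on map = 10 cm
Set up proportion: 10 * 67 / 5
= 670 / 5
= 134 km

134


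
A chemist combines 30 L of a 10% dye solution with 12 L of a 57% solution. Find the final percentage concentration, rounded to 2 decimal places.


Solute in mixture 1 = 10% of 30 L = 30*10/100 = 3 L
Solute in mixture 2 = 57% of 12 L = 12*57/100 = 171/25 L
Total solute = 3 + 171/25 = 246/25 L
Total volume = 30 + 12 = 42 L
Final concentration = 246/25/42 * 100 = 23.43%

23.43


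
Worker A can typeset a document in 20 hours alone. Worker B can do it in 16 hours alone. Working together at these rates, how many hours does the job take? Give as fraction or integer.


Rate of A = 1/20 job per hour
Rate of B = 1/16 job per hour
Combined rate = 1/20 + 1/16
Find common denominator: (16 + 20)/(20*16) = 36/320
Combined rate = 9/80 job per hour
Time together = 1 / (9/80) = 80/9 hours

80/9


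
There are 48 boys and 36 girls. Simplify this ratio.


Find GCD(48, 36)
GCD = 12
Divide both by 12: 48/12 = 4, 36/12 = 3
Simplified ratio = 4:3

4:3


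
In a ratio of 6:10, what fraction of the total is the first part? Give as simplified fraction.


Total parts = 6 + 10 = 16
First part fraction = 6/16
Simplify: 6/16 = 3/8

3/8


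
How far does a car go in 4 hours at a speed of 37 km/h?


Using distance = speed * time
Speed = 37 km/h
Time = 4 hours
Distance = 37 * 4
= 148 km

148


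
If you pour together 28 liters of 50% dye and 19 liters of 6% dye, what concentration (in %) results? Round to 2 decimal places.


Solute in mixture 1 = 50% of 28 L = 28*50/100 = 14 L
Solute in mixture 2 = 6% of 19 L = 19*6/100 = 57/50 L
Total solute = 14 + 57/50 = 757/50 L
Total volume = 28 + 19 = 47 L
Final concentration = 757/50/47 * 100 = 32.21%

32.21


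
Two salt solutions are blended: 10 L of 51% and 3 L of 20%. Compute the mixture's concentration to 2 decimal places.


Solute in mixture 1 = 51% of 10 L = 10*51/100 = 51/10 L
Solute in mixture 2 = 20% of 3 L = 3*20/100 = 3/5 L
Total solute = 51/10 + 3/5 = 57/10 L
Total volume = 10 + 3 = 13 L
Final concentration = 57/10/13 * 100 = 43.85%

43.85


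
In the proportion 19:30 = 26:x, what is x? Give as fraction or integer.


Setting up: 19/30 = 26/x
Cross multiply: 19 * x = 30 * 26
19x = 780
x = 780/19
x = 780/19

780/19


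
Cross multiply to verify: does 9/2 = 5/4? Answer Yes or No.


Cross multiply to check 9/2 = 5/4
Left cross product: 9 * 4 = 36
Right cross product: 2 * 5 = 10
36 != 10
Not equal, so proportions differ => No

No


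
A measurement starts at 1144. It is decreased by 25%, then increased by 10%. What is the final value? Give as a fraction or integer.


Start: 1144
Step 1: decrease by 25% => multiply by 75/100
  1144 * 75/100 = 858
Step 2: increase by 10% => multiply by 110/100
  858 * 110/100 = 4719/5
Final value = 4719/5

4719/5


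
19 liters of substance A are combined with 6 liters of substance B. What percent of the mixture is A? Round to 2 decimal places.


Volume of A = 19 L
Volume of B = 6 L
Total volume = 19 + 6 = 25 L
Percentage of A = (19/25) * 100
= 76.00%

76.00


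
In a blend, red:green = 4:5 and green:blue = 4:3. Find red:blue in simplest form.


Given a:b = 4:5 and b:c = 4:3
Make b consistent. Multiply first ratio by 4: a:b = 16:20
Multiply second ratio by 5: b:c = 20:15
Now b = 20 in both, so a:b:c = 16:20:15
Therefore a:c = 16:15
Simplify by GCD: a:c = 16:15

16:15


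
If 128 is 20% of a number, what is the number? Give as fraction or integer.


Given: 128 is 20% of the whole
Set up: 128 = 20/100 * whole
whole = 128 * 100 / 20
whole = 12800 / 20
whole = 640

640


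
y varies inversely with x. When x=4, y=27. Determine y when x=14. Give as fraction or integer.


Inverse proportion: y = k/x
Find k: k = 4 * 27 = 108
Compute y at x=14: y = 108/14
y = 54/7

54/7


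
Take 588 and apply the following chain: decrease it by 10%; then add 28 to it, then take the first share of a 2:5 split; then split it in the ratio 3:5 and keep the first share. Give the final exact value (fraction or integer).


Start with 588.
Step 1: Decrease by 10%: 588 * 90/100 = 2646/5
Step 2: Add 28: 2646/5+28=2786/5; split 2:5 first = 2786/5*2/7 = 796/5
Step 3: Split 3:5, first share = 796/5 * 3/8 = 597/10
Final result = 597/10

597/10


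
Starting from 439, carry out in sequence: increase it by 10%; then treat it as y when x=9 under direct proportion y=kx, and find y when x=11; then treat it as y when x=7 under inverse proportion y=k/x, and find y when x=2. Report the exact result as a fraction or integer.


Start with 439.
Step 1: Increase by 10%: 439 * 110/100 = 4829/10
Step 2: Direct prop: k = (4829/10)/9; new y = k*11 = 4829/10*11/9 = 53119/90
Step 3: Inverse prop: k = (53119/90)*7; new y = k/2 = 53119/90*7/2 = 371833/180
Final result = 371833/180

371833/180


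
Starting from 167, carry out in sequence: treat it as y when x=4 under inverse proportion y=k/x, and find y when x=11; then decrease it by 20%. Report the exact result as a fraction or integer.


Start with 167.
Step 1: Inverse prop: k = (167)*4; new y = k/11 = 167*4/11 = 668/11
Step 2: Decrease by 20%: 668/11 * 80/100 = 2672/55
Final result = 2672/55

2672/55


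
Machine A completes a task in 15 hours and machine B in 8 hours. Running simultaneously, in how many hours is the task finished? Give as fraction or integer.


Rate of A = 1/15 job per hour
Rate of B = 1/8 job per hour
Combined rate = 1/15 + 1/8
Find common denominator: (8 + 15)/(15*8) = 23/120
Combined rate = 23/120 job per hour
Time together = 1 / (23/120) = 120/23 hours

120/23


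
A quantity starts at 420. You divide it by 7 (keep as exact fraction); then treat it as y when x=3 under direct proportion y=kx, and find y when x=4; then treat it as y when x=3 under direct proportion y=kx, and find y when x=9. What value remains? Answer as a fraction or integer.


Start with 420.
Step 1: Divide by 7: 420 / 7 = 60
Step 2: Direct prop: k = (60)/3; new y = k*4 = 60*4/3 = 80
Step 3: Direct prop: k = (80)/3; new y = k*9 = 80*9/3 = 240
Final result = 240

240


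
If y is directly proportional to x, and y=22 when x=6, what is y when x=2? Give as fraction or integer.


Direct proportion: y = kx
Find k: k = 22/6 = 11/3
Compute y at x=2: y = 11/3 * 2
y = 22/3

22/3


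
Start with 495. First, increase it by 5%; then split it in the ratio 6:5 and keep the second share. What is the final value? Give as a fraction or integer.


Start with 495.
Step 1: Increase by 5%: 495 * 105/100 = 2079/4
Step 2: Split 6:5, second share = 2079/4 * 5/11 = 945/4
Final result = 945/4

945/4


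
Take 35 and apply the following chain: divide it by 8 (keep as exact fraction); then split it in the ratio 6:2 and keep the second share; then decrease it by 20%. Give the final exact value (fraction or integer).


Start with 35.
Step 1: Divide by 8: 35 / 8 = 35/8
Step 2: Split 6:2, second share = 35/8 * 2/8 = 35/32
Step 3: Decrease by 20%: 35/32 * 80/100 = 7/8
Final result = 7/8

7/8


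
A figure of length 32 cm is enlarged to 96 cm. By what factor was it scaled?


Original length = 32 cm
Scaled length = 96 cm
Scale factor = 96 / 32
= 3

3


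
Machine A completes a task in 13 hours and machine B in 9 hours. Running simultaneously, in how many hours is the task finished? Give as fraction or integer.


Rate of A = 1/13 job per hour
Rate of B = 1/9 job per hour
Combined rate = 1/13 + 1/9
Find common denominator: (9 + 13)/(13*9) = 22/117
Combined rate = 22/117 job per hour
Time together = 1 / (22/117) = 117/22 hours

117/22


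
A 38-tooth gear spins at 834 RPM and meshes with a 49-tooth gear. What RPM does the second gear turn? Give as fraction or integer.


Gear ratio: teeth_A * RPM_A = teeth_B * RPM_B
38 * 834 = 49 * RPM_B
31692 = 49 * RPM_B
RPM_B = 31692 / 49
RPM_B = 31692/49

31692/49


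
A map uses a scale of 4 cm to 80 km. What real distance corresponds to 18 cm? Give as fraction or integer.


Map scale: 4 cm = 80 km
Measured distance on map = 18 cm
Set up proportion: 18 * 80 / 4
= 1440 / 4
= 360 km

360


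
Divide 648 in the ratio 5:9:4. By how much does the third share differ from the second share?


Total parts = 5 + 9 + 4 = 18
Value per part = 648 / 18 = 36
Shares: 5*36=180, 9*36=324, 4*36=144
Third share = 144, second share = 324
Difference = |144 - 324| = 180

180


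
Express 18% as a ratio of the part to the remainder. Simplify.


Part = 18%, Remainder = 82%
Ratio = 18:82
GCD(18, 82) = 2
Simplify: 9:41 = 9:41

9:41


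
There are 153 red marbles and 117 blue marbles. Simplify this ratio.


Find GCD(153, 117)
GCD = 9
Divide both by 9: 153/9 = 17, 117/9 = 13
Simplified ratio = 17:13

17:13


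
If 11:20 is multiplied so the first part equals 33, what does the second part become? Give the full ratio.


Original ratio: 11:20
First term target: 33
Scale factor = 33 / 11 = 3
Multiply second term: 20 * 3 = 60
Equivalent ratio = 33:60

33:60


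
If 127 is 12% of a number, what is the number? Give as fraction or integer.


Given: 127 is 12% of the whole
Set up: 127 = 12/100 * whole
whole = 127 * 100 / 12
whole = 12700 / 12
whole = 3175/3

3175/3


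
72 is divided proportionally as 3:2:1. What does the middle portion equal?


Ratio = 3:2:1
Total parts = 3 + 2 + 1 = 6
Value per part = 72 / 6 = 12
First share = 3 * 12 = 36
Middle share = 2 * 12 = 24
Third share = 1 * 12 = 12

24


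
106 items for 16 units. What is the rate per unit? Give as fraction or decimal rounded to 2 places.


Total items = 106
Number of units = 16
Unit rate = 106 / 16
= 6.63 items per unit

6.63


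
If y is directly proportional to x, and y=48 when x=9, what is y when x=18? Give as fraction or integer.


Direct proportion: y = kx
Find k: k = 48/9 = 16/3
Compute y at x=18: y = 16/3 * 18
y = 96

96


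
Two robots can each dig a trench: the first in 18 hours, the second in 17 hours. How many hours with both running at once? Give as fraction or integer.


Rate of A = 1/18 job per hour
Rate of B = 1/17 job per hour
Combined rate = 1/18 + 1/17
Find common denominator: (17 + 18)/(18*17) = 35/306
Combined rate = 35/306 job per hour
Time together = 1 / (35/306) = 306/35 hours

306/35


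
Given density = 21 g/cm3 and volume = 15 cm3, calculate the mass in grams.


Using mass = density * volume
Density = 21 g/cm3
Volume = 15 cm3
Mass = 21 * 15
= 315 g

315


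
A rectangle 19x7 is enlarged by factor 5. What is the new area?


Original dimensions: 19 x 7
Enlargement factor = 5
New width = 19 * 5 = 95
New height = 7 * 5 = 35
New area = 95 * 35 = 3325

3325


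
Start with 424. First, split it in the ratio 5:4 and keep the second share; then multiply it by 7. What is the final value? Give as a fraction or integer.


Start with 424.
Step 1: Split 5:4, second share = 424 * 4/9 = 1696/9
Step 2: Multiply by 7: 1696/9 * 7 = 11872/9
Final result = 11872/9

11872/9


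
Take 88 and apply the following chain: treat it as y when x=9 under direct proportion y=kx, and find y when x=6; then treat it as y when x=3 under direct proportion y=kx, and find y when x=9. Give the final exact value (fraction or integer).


Start with 88.
Step 1: Direct prop: k = (88)/9; new y = k*6 = 88*6/9 = 176/3
Step 2: Direct prop: k = (176/3)/3; new y = k*9 = 176/3*9/3 = 176
Final result = 176

176


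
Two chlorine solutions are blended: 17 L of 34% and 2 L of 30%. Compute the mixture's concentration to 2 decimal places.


Solute in mixture 1 = 34% of 17 L = 17*34/100 = 289/50 L
Solute in mixture 2 = 30% of 2 L = 2*30/100 = 3/5 L
Total solute = 289/50 + 3/5 = 319/50 L
Total volume = 17 + 2 = 19 L
Final concentration = 319/50/19 * 100 = 33.58%

33.58


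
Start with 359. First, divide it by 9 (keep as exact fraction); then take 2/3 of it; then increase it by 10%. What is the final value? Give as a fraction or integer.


Start with 359.
Step 1: Divide by 9: 359 / 9 = 359/9
Step 2: Take 2/3: 359/9 * 2/3 = 718/27
Step 3: Increase by 10%: 718/27 * 110/100 = 3949/135
Final result = 3949/135

3949/135


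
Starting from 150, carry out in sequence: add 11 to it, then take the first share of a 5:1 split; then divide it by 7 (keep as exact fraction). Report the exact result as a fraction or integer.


Start with 150.
Step 1: Add 11: 150+11=161; split 5:1 first = 161*5/6 = 805/6
Step 2: Divide by 7: 805/6 / 7 = 115/6
Final result = 115/6

115/6


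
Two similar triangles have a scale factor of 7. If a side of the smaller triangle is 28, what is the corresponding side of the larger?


Similar triangles have proportional sides
Scale factor = 7
Smaller side = 28
Corresponding larger side = 28 * 7
= 196

196


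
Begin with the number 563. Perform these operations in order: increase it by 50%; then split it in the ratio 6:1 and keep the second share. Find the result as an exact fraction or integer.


Start with 563.
Step 1: Increase by 50%: 563 * 150/100 = 1689/2
Step 2: Split 6:1, second share = 1689/2 * 1/7 = 1689/14
Final result = 1689/14

1689/14


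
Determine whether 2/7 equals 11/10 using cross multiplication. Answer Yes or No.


Cross multiply to check 2/7 = 11/10
Left cross product: 2 * 10 = 20
Right cross product: 7 * 11 = 77
20 != 77
Not equal, so proportions differ => No

No


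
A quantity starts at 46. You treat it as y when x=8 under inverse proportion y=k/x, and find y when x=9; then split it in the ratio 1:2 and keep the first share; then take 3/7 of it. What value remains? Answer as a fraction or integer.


Start with 46.
Step 1: Inverse prop: k = (46)*8; new y = k/9 = 46*8/9 = 368/9
Step 2: Split 1:2, first share = 368/9 * 1/3 = 368/27
Step 3: Take 3/7: 368/27 * 3/7 = 368/63
Final result = 368/63

368/63


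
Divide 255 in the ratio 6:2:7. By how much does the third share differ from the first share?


Total parts = 6 + 2 + 7 = 15
Value per part = 255 / 15 = 17
Shares: 6*17=102, 2*17=34, 7*17=119
Third share = 119, first share = 102
Difference = |119 - 102| = 17

17


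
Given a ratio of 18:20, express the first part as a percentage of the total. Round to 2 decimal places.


Total parts = 18 + 20 = 38
First part fraction = 18/38
Percentage = (18/38) * 100
= 0.473684 * 100
= 47.37%

47.37


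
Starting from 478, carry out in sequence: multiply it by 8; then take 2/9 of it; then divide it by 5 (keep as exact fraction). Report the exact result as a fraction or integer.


Start with 478.
Step 1: Multiply by 8: 478 * 8 = 3824
Step 2: Take 2/9: 3824 * 2/9 = 7648/9
Step 3: Divide by 5: 7648/9 / 5 = 7648/45
Final result = 7648/45

7648/45


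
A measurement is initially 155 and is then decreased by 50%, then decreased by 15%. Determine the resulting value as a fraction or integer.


Start: 155
Step 1: decrease by 50% => multiply by 50/100
  155 * 50/100 = 155/2
Step 2: decrease by 15% => multiply by 85/100
  155/2 * 85/100 = 527/8
Final value = 527/8

527/8


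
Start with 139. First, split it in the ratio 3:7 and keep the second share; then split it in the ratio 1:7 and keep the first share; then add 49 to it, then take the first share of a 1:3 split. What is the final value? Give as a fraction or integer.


Start with 139.
Step 1: Split 3:7, second share = 139 * 7/10 = 973/10
Step 2: Split 1:7, first share = 973/10 * 1/8 = 973/80
Step 3: Add 49: 973/80+49=4893/80; split 1:3 first = 4893/80*1/4 = 4893/320
Final result = 4893/320

4893/320


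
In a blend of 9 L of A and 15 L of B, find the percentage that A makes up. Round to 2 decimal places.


Volume of A = 9 L
Volume of B = 15 L
Total volume = 9 + 15 = 24 L
Percentage of A = (9/24) * 100
= 37.50%

37.50


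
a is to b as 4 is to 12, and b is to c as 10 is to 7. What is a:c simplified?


Given a:b = 4:12 and b:c = 10:7
Make b consistent. Multiply first ratio by 10: a:b = 40:120
Multiply second ratio by 12: b:c = 120:84
Now b = 120 in both, so a:b:c = 40:120:84
Therefore a:c = 40:84
Simplify by GCD: a:c = 10:21

10:21


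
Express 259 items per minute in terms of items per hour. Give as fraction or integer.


Converting from per minute to per hour
Rate = 259 items per minute
Multiply by 60: 259 * 60
= 15540 items per hour

15540


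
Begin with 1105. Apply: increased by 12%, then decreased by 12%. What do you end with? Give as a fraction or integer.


Start: 1105
Step 1: increase by 12% => multiply by 112/100
  1105 * 112/100 = 6188/5
Step 2: decrease by 12% => multiply by 88/100
  6188/5 * 88/100 = 136136/125
Final value = 136136/125

136136/125


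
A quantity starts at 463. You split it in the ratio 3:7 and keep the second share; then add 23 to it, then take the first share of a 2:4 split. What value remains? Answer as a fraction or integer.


Start with 463.
Step 1: Split 3:7, second share = 463 * 7/10 = 3241/10
Step 2: Add 23: 3241/10+23=3471/10; split 2:4 first = 3471/10*2/6 = 1157/10
Final result = 1157/10

1157/10


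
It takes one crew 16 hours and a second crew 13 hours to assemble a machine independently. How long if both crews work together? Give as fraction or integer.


Rate of A = 1/16 job per hour
Rate of B = 1/13 job per hour
Combined rate = 1/16 + 1/13
Find common denominator: (13 + 16)/(16*13) = 29/208
Combined rate = 29/208 job per hour
Time together = 1 / (29/208) = 208/29 hours

208/29


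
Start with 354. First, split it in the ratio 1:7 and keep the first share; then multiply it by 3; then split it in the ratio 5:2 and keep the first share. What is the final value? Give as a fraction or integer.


Start with 354.
Step 1: Split 1:7, first share = 354 * 1/8 = 177/4
Step 2: Multiply by 3: 177/4 * 3 = 531/4
Step 3: Split 5:2, first share = 531/4 * 5/7 = 2655/28
Final result = 2655/28

2655/28


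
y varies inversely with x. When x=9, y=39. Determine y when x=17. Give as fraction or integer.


Inverse proportion: y = k/x
Find k: k = 9 * 39 = 351
Compute y at x=17: y = 351/17
y = 351/17

351/17


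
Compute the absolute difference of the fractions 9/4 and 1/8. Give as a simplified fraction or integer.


Simplify: 9/4 = 9/4 and 1/8 = 1/8
Find common denominator: LCD = 8
Convert: 18/8 and 1/8
Difference = |18 - 1|/8 = 17/8
Simplified = 17/8

17/8


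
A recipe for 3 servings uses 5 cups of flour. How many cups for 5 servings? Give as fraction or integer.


Original: 5 cups for 3 servings
Target servings = 5
Scaling factor = 5/3
New amount = 5 * 5/3
= 25/3
= 25/3 cups

25/3


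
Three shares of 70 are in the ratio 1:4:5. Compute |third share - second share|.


Total parts = 1 + 4 + 5 = 10
Value per part = 70 / 10 = 7
Shares: 1*7=7, 4*7=28, 5*7=35
Third share = 35, second share = 28
Difference = |35 - 28| = 7

7


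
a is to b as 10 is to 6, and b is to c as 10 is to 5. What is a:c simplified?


Given a:b = 10:6 and b:c = 10:5
Make b consistent. Multiply first ratio by 10: a:b = 100:60
Multiply second ratio by 6: b:c = 60:30
Now b = 60 in both, so a:b:c = 100:60:30
Therefore a:c = 100:30
Simplify by GCD: a:c = 10:3

10:3


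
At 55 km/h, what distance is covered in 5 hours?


Using distance = speed * time
Speed = 55 km/h
Time = 5 hours
Distance = 55 * 5
= 275 km

275


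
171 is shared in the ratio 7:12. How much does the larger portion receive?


Total parts = 7 + 12 = 19
Value per part = 171 / 19 = 9
First share = 7 * 9 = 63
Second share = 12 * 9 = 108
Larger share = 108

108


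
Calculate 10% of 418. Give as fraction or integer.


Compute 10% of 418
Convert percentage: 10% = 10/100
Multiply: 418 * 10/100
= 4180/100
= 209/5

209/5


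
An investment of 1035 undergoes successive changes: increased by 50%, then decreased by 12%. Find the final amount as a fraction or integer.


Start: 1035
Step 1: increase by 50% => multiply by 150/100
  1035 * 150/100 = 3105/2
Step 2: decrease by 12% => multiply by 88/100
  3105/2 * 88/100 = 6831/5
Final value = 6831/5

6831/5


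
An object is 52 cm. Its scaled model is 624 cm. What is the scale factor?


Original length = 52 cm
Scaled length = 624 cm
Scale factor = 624 / 52
= 12

12


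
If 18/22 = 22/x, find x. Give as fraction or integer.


Setting up: 18/22 = 22/x
Cross multiply: 18 * x = 22 * 22
18x = 484
x = 484/18
x = 242/9

242/9


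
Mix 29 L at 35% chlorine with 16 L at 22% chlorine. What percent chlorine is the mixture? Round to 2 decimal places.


Solute in mixture 1 = 35% of 29 L = 29*35/100 = 203/20 L
Solute in mixture 2 = 22% of 16 L = 16*22/100 = 88/25 L
Total solute = 203/20 + 88/25 = 1367/100 L
Total volume = 29 + 16 = 45 L
Final concentration = 1367/100/45 * 100 = 30.38%

30.38


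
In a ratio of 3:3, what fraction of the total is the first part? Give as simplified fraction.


Total parts = 3 + 3 = 6
First part fraction = 3/6
Simplify: 3/6 = 1/2

1/2


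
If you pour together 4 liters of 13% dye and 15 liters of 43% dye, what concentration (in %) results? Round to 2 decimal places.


Solute in mixture 1 = 13% of 4 L = 4*13/100 = 13/25 L
Solute in mixture 2 = 43% of 15 L = 15*43/100 = 129/20 L
Total solute = 13/25 + 129/20 = 697/100 L
Total volume = 4 + 15 = 19 L
Final concentration = 697/100/19 * 100 = 36.68%

36.68


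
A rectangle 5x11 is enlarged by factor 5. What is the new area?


Original dimensions: 5 x 11
Enlargement factor = 5
New width = 5 * 5 = 25
New height = 11 * 5 = 55
New area = 25 * 55 = 1375

1375


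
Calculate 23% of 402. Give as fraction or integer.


Compute 23% of 402
Convert percentage: 23% = 23/100
Multiply: 402 * 23/100
= 9246/100
= 4623/50

4623/50


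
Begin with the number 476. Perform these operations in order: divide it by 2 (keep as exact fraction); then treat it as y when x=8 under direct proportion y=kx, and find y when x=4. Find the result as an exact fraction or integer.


Start with 476.
Step 1: Divide by 2: 476 / 2 = 238
Step 2: Direct prop: k = (238)/8; new y = k*4 = 238*4/8 = 119
Final result = 119

119


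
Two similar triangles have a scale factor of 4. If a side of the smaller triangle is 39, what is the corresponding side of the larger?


Similar triangles have proportional sides
Scale factor = 4
Smaller side = 39
Corresponding larger side = 39 * 4
= 156

156


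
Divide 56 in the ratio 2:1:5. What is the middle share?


Ratio = 2:1:5
Total parts = 2 + 1 + 5 = 8
Value per part = 56 / 8 = 7
First share = 2 * 7 = 14
Middle share = 1 * 7 = 7
Third share = 5 * 7 = 35

7


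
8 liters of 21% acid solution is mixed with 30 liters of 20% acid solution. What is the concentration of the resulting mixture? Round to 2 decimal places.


Solute in mixture 1 = 21% of 8 L = 8*21/100 = 42/25 L
Solute in mixture 2 = 20% of 30 L = 30*20/100 = 6 L
Total solute = 42/25 + 6 = 192/25 L
Total volume = 8 + 30 = 38 L
Final concentration = 192/25/38 * 100 = 20.21%

20.21


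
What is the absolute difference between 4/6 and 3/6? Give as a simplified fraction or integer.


Simplify: 4/6 = 2/3 and 3/6 = 1/2
Find common denominator: LCD = 6
Convert: 4/6 and 3/6
Difference = |4 - 3|/6 = 1/6
Simplified = 1/6

1/6


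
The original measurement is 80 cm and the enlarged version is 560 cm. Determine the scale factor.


Original length = 80 cm
Scaled length = 560 cm
Scale factor = 560 / 80
= 7

7


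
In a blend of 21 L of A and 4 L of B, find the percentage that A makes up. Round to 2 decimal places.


Volume of A = 21 L
Volume of B = 4 L
Total volume = 21 + 4 = 25 L
Percentage of A = (21/25) * 100
= 84.00%

84.00


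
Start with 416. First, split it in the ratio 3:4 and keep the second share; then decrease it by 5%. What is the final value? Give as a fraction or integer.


Start with 416.
Step 1: Split 3:4, second share = 416 * 4/7 = 1664/7
Step 2: Decrease by 5%: 1664/7 * 95/100 = 7904/35
Final result = 7904/35

7904/35


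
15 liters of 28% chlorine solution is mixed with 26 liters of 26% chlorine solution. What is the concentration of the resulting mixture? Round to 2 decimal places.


Solute in mixture 1 = 28% of 15 L = 15*28/100 = 21/5 L
Solute in mixture 2 = 26% of 26 L = 26*26/100 = 169/25 L
Total solute = 21/5 + 169/25 = 274/25 L
Total volume = 15 + 26 = 41 L
Final concentration = 274/25/41 * 100 = 26.73%

26.73


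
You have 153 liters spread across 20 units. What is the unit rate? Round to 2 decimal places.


Total liters = 153
Number of units = 20
Unit rate = 153 / 20
= 7.65 liters per unit

7.65


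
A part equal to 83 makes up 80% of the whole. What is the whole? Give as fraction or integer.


Given: 83 is 80% of the whole
Set up: 83 = 80/100 * whole
whole = 83 * 100 / 80
whole = 8300 / 80
whole = 415/4

415/4


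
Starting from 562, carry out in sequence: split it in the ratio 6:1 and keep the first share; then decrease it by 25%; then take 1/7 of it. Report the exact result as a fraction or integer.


Start with 562.
Step 1: Split 6:1, first share = 562 * 6/7 = 3372/7
Step 2: Decrease by 25%: 3372/7 * 75/100 = 2529/7
Step 3: Take 1/7: 2529/7 * 1/7 = 2529/49
Final result = 2529/49

2529/49


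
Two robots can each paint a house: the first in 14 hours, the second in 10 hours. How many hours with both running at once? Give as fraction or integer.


Rate of A = 1/14 job per hour
Rate of B = 1/10 job per hour
Combined rate = 1/14 + 1/10
Find common denominator: (10 + 14)/(14*10) = 24/140
Combined rate = 6/35 job per hour
Time together = 1 / (6/35) = 35/6 hours

35/6


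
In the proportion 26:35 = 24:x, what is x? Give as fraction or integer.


Setting up: 26/35 = 24/x
Cross multiply: 26 * x = 35 * 24
26x = 840
x = 840/26
x = 420/13

420/13


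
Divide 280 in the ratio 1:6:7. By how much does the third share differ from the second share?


Total parts = 1 + 6 + 7 = 14
Value per part = 280 / 14 = 20
Shares: 1*20=20, 6*20=120, 7*20=140
Third share = 140, second share = 120
Difference = |140 - 120| = 20

20


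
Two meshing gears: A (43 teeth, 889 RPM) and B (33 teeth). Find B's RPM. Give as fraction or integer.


Gear ratio: teeth_A * RPM_A = teeth_B * RPM_B
43 * 889 = 33 * RPM_B
38227 = 33 * RPM_B
RPM_B = 38227 / 33
RPM_B = 38227/33

38227/33


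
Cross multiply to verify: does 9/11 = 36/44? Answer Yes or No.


Cross multiply to check 9/11 = 36/44
Left cross product: 9 * 44 = 396
Right cross product: 11 * 36 = 396
396 = 396
Equal, so proportions match => Yes

Yes


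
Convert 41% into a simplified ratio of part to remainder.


Part = 41%, Remainder = 59%
Ratio = 41:59
GCD(41, 59) = 1
Simplify: 41:59 = 41:59

41:59


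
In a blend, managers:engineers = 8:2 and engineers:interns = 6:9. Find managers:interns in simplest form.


Given a:b = 8:2 and b:c = 6:9
Make b consistent. Multiply first ratio by 6: a:b = 48:12
Multiply second ratio by 2: b:c = 12:18
Now b = 12 in both, so a:b:c = 48:12:18
Therefore a:c = 48:18
Simplify by GCD: a:c = 8:3

8:3


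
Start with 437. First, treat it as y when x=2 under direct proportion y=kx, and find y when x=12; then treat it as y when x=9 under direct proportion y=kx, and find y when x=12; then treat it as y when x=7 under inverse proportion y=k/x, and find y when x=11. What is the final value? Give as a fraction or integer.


Start with 437.
Step 1: Direct prop: k = (437)/2; new y = k*12 = 437*12/2 = 2622
Step 2: Direct prop: k = (2622)/9; new y = k*12 = 2622*12/9 = 3496
Step 3: Inverse prop: k = (3496)*7; new y = k/11 = 3496*7/11 = 24472/11
Final result = 24472/11

24472/11


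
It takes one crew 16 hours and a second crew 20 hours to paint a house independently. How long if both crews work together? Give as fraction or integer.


Rate of A = 1/16 job per hour
Rate of B = 1/20 job per hour
Combined rate = 1/16 + 1/20
Find common denominator: (20 + 16)/(16*20) = 36/320
Combined rate = 9/80 job per hour
Time together = 1 / (9/80) = 80/9 hours

80/9


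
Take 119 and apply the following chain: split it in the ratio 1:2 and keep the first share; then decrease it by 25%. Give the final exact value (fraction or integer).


Start with 119.
Step 1: Split 1:2, first share = 119 * 1/3 = 119/3
Step 2: Decrease by 25%: 119/3 * 75/100 = 119/4
Final result = 119/4

119/4


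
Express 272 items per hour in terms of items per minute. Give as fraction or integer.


Converting from per hour to per minute
Rate = 272 items per hour
Divide by 60: 272/60
= 68/15 items per minute

68/15


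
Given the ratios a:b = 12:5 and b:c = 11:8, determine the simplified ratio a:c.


Given a:b = 12:5 and b:c = 11:8
Make b consistent. Multiply first ratio by 11: a:b = 132:55
Multiply second ratio by 5: b:c = 55:40
Now b = 55 in both, so a:b:c = 132:55:40
Therefore a:c = 132:40
Simplify by GCD: a:c = 33:10

33:10


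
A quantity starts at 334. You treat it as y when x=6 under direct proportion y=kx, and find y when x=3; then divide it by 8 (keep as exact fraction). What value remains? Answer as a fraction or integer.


Start with 334.
Step 1: Direct prop: k = (334)/6; new y = k*3 = 334*3/6 = 167
Step 2: Divide by 8: 167 / 8 = 167/8
Final result = 167/8

167/8


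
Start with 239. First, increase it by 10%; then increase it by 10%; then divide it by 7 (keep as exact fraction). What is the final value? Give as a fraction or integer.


Start with 239.
Step 1: Increase by 10%: 239 * 110/100 = 2629/10
Step 2: Increase by 10%: 2629/10 * 110/100 = 28919/100
Step 3: Divide by 7: 28919/100 / 7 = 28919/700
Final result = 28919/700

28919/700


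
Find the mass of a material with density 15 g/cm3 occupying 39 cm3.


Using mass = density * volume
Density = 15 g/cm3
Volume = 39 cm3
Mass = 15 * 39
= 585 g

585


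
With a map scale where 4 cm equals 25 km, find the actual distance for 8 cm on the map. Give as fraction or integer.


Map scale: 4 cm = 25 km
Measured distance on map = 8 cm
Set up proportion: 8 * 25 / 4
= 200 / 4
= 50 km

50


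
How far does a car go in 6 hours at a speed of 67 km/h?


Using distance = speed * time
Speed = 67 km/h
Time = 6 hours
Distance = 67 * 6
= 402 km

402


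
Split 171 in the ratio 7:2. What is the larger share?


Total parts = 7 + 2 = 9
Value per part = 171 / 9 = 19
First share = 7 * 19 = 133
Second share = 2 * 19 = 38
Larger share = 133

133


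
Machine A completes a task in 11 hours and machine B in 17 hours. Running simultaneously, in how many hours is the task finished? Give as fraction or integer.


Rate of A = 1/11 job per hour
Rate of B = 1/17 job per hour
Combined rate = 1/11 + 1/17
Find common denominator: (17 + 11)/(11*17) = 28/187
Combined rate = 28/187 job per hour
Time together = 1 / (28/187) = 187/28 hours

187/28


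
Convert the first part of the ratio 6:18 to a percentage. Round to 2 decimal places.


Total parts = 6 + 18 = 24
First part fraction = 6/24
Percentage = (6/24) * 100
= 0.25 * 100
= 25.00%

25.00


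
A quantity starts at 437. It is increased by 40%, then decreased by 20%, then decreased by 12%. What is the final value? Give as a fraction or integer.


Start: 437
Step 1: increase by 40% => multiply by 140/100
  437 * 140/100 = 3059/5
Step 2: decrease by 20% => multiply by 80/100
  3059/5 * 80/100 = 12236/25
Step 3: decrease by 12% => multiply by 88/100
  12236/25 * 88/100 = 269192/625
Final value = 269192/625

269192/625


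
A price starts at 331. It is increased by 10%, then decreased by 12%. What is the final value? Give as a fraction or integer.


Start: 331
Step 1: increase by 10% => multiply by 110/100
  331 * 110/100 = 3641/10
Step 2: decrease by 12% => multiply by 88/100
  3641/10 * 88/100 = 40051/125
Final value = 40051/125

40051/125


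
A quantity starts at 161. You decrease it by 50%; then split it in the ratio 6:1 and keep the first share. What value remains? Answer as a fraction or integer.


Start with 161.
Step 1: Decrease by 50%: 161 * 50/100 = 161/2
Step 2: Split 6:1, first share = 161/2 * 6/7 = 69
Final result = 69

69


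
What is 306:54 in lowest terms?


Find GCD(306, 54)
GCD = 18
Divide both by 18: 306/18 = 17, 54/18 = 3
Simplified ratio = 17:3

17:3


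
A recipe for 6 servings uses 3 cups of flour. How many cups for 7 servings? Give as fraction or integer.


Original: 3 cups for 6 servings
Target servings = 7
Scaling factor = 7/6
New amount = 3 * 7/6
= 21/6
= 7/2 cups

7/2


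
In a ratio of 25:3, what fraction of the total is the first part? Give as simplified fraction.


Total parts = 25 + 3 = 28
First part fraction = 25/28
Simplify: 25/28 = 25/28

25/28


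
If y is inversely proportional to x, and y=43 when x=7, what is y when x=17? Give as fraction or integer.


Inverse proportion: y = k/x
Find k: k = 7 * 43 = 301
Compute y at x=17: y = 301/17
y = 301/17

301/17


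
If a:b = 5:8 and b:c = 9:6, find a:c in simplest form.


Given a:b = 5:8 and b:c = 9:6
Make b consistent. Multiply first ratio by 9: a:b = 45:72
Multiply second ratio by 8: b:c = 72:48
Now b = 72 in both, so a:b:c = 45:72:48
Therefore a:c = 45:48
Simplify by GCD: a:c = 15:16

15:16
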